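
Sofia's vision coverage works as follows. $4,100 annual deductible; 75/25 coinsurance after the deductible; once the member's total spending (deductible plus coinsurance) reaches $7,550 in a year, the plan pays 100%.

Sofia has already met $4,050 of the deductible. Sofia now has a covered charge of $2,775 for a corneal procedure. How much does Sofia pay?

$731.25

Remaining deductible: $4,100 − $4,050 = $50.
After the $50 deductible portion, $2,775 − $50 = $2,725 is subject to coinsurance.
Member's 25% share of $2,725 is $681.25.
Member responsibility before any cap: $50 + $681.25 = $731.25.
Total out-of-pocket so far would be $4,050 + $731.25 = $4,781.25, below the $7,550 cap — no reduction.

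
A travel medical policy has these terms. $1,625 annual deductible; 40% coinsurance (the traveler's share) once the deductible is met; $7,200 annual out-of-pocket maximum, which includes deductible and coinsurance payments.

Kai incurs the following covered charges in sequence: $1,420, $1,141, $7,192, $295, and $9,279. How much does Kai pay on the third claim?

#1 ($1,420): fully absorbed by the deductible. Traveler owes $1,420 (running OOP $1,420).
#2 ($1,141): deductible takes $205, $936 remains; coinsurance $936 × 40% = $374.40. Traveler pays $579.40; OOP now $1,999.40.
#3 ($7,192): deductible met; 40% of $7,192 = $2,876.80. Traveler pays $2,876.80; OOP now $4,876.20.

$2,876.80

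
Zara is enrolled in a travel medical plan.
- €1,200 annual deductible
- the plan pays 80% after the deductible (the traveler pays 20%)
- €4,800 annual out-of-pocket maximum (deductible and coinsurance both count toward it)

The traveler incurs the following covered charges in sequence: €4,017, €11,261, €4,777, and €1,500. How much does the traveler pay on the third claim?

€784.40

Claim 1 (€4,017): €1,200 finishes the deductible; €2,817 goes to coinsurance; coinsurance €2,817 × 20% = €563.40. Traveler pays €1,763.40; OOP now €1,763.40.
Claim 2 (€11,261): deductible already satisfied, so traveler's share is 20% × €11,261 = €2,252.20. Cost to traveler: €2,252.20. OOP to date €4,015.60.
Claim 3 (€4,777): 20% coinsurance on €4,777 = €955.40. OOP would hit €4,971 > €4,800, so the cap limits the traveler to €4,800 − €4,015.60 = €784.40.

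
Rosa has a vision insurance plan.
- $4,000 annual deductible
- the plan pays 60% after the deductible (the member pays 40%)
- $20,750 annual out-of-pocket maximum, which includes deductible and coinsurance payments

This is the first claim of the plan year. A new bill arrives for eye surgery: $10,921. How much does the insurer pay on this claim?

The full $4,000 deductible is still open; $4,000 of this bill applies to it.
That leaves $10,921 − $4,000 = $6,921 for coinsurance.
Member's 40% share of $6,921 is $2,768.40.
That puts the member's cost at $4,000 + $2,768.40 = $6,768.40 before any cap.
Cumulative spending $0 + $6,768.40 = $6,768.40 stays under the $20,750 maximum.
Insurer pays the balance: $10,921 − $6,768.40 = $4,152.60.

$4,152.60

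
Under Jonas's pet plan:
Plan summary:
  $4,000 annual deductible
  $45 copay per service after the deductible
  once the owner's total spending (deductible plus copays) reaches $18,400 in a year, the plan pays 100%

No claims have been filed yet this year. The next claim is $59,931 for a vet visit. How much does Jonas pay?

$4,045

The full $4,000 deductible is still open; $4,000 of this bill applies to it.
The remaining $55,931 (= $59,931 − $4,000) moves to the copay.
Copay on this service: $45.
So the owner owes $4,000 + $45 = $4,045 before any cap.
Cumulative spending $0 + $4,045 = $4,045 stays under the $18,400 maximum.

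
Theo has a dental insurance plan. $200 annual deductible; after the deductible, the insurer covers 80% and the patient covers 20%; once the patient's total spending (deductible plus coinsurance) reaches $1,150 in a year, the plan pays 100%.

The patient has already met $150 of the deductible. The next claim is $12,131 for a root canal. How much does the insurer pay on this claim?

$150 of the $200 deductible is already met, leaving $50.
After the $50 deductible portion, $12,131 − $50 = $12,081 is subject to coinsurance.
Patient's 20% share of $12,081 is $2,416.20.
That puts the patient's cost at $50 + $2,416.20 = $2,466.20 before any cap.
That would bring total out-of-pocket to $2,616.20, past the $1,150 cap. The patient is capped at $1,150 − $150 = $1,000 on this claim.
The insurer covers the remainder: $12,131 − $1,000 = $11,131.

$11,131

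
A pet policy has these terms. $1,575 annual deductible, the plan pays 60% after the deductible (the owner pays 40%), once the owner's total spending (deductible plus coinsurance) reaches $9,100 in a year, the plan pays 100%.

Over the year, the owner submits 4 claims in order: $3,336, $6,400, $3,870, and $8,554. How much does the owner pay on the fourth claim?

$2,712.60

Bill 1, $3,336: $1,575 to deductible, leaving $1,761; coinsurance $1,761 × 40% = $704.40. Owner owes $2,279.40 (running OOP $2,279.40).
Bill 2, $6,400: 40% coinsurance on $6,400 = $2,560. Owner pays $2,560; OOP now $4,839.40.
Bill 3, $3,870: 40% coinsurance on $3,870 = $1,548. Owner owes $1,548 (running OOP $6,387.40).
Bill 4, $8,554: deductible already satisfied, so owner's share is 40% × $8,554 = $3,421.60. Adding that to $6,387.40 gives $9,809, past the $9,100 cap; owner pays only $9,100 − $6,387.40 = $2,712.60.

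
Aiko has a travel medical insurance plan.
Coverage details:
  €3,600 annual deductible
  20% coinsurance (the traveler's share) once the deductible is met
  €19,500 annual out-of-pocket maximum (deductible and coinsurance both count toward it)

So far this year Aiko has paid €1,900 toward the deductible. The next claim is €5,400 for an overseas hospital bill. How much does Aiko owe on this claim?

€2,440

Remaining deductible: €3,600 − €1,900 = €1,700.
The remaining €3,700 (= €5,400 − €1,700) moves to coinsurance.
20% of €3,700 = €740 falls to the traveler.
Traveler responsibility before any cap: €1,700 + €740 = €2,440.
Year-to-date out-of-pocket becomes €1,900 + €2,440 = €4,340, still under the €19,500 maximum, so no cap applies.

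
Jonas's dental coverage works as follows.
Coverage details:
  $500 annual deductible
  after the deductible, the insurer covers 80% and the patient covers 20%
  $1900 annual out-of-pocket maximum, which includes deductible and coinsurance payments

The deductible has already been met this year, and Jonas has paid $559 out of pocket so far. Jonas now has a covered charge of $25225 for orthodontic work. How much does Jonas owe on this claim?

The deductible is already satisfied, so the full bill goes to coinsurance.
Patient's 20% share of $25225 is $5045.
Adding $5045 to the $559 already spent would give $5604, which exceeds the $1900 cap; the patient pays just $1900 − $559 = $1341.

$1341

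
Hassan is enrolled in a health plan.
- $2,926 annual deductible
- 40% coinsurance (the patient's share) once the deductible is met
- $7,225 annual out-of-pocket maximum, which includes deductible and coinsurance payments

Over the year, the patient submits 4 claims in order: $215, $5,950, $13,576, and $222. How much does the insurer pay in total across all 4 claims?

Claim 1 — $215: fully absorbed by the deductible. Cost to patient: $215. OOP to date $215. Plan pays $215 − $215 = $0.
Claim 2 — $5,950: $2,711 finishes the deductible; $3,239 goes to coinsurance; 40% of $3,239 = $1,295.60. Patient pays $4,006.60; OOP now $4,221.60. Insurer: $5,950 − $4,006.60 = $1,943.40.
Claim 3 — $13,576: 40% coinsurance on $13,576 = $5,430.40. OOP would hit $9,652 > $7,225, so the cap limits the patient to $7,225 − $4,221.60 = $3,003.40. Plan pays $13,576 − $3,003.40 = $10,572.60.
Claim 4 — $222: 40% coinsurance on $222 = $88.80. That would push OOP to $7,313.80, over the $7,225 cap, so patient pays $7,225 − $7,225 = $0. Plan pays $222 − $0 = $222.
Insurer total = bills − patient's total = $19,963 − $7,225 = $12,738.

$12,738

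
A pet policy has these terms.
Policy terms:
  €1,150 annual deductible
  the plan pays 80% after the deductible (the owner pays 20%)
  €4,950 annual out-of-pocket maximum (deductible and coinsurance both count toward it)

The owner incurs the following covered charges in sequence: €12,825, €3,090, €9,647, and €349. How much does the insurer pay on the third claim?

Claim 1 (€12,825): €1,150 to deductible, leaving €11,675; coinsurance €11,675 × 20% = €2,335. Cost to owner: €3,485. OOP to date €3,485. Plan pays €12,825 − €3,485 = €9,340.
Claim 2 (€3,090): 20% coinsurance on €3,090 = €618. Owner pays €618; OOP now €4,103. Insurer: €3,090 − €618 = €2,472.
Claim 3 (€9,647): deductible already satisfied, so owner's share is 20% × €9,647 = €1,929.40. Adding that to €4,103 gives €6,032.40, past the €4,950 cap; owner pays only €4,950 − €4,103 = €847. Insurer: €9,647 − €847 = €8,800.

€8,800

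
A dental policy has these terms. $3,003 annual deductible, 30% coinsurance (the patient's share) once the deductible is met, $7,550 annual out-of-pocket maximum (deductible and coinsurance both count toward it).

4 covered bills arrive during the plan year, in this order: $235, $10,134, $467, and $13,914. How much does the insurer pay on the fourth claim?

$11,716.90

#1 ($235): all of it applies to the deductible. Cost to patient: $235. OOP to date $235. Plan pays $235 − $235 = $0.
#2 ($10,134): $2,768 finishes the deductible; $7,366 goes to coinsurance; 30% of $7,366 = $2,209.80. Patient pays $4,977.80; OOP now $5,212.80. Plan pays $10,134 − $4,977.80 = $5,156.20.
#3 ($467): deductible already satisfied, so patient's share is 30% × $467 = $140.10. Patient pays $140.10; OOP now $5,352.90. Plan pays $467 − $140.10 = $326.90.
#4 ($13,914): deductible met; 30% of $13,914 = $4,174.20. That would push OOP to $9,527.10, over the $7,550 cap, so patient pays $7,550 − $5,352.90 = $2,197.10. Insurer: $13,914 − $2,197.10 = $11,716.90.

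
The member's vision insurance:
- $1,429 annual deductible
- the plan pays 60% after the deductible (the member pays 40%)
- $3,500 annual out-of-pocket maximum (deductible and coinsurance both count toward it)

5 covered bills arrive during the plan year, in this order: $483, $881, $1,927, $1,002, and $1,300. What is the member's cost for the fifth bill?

Claim 1 ($483): all of it applies to the deductible. Member pays $483; OOP now $483.
Claim 2 ($881): all of it applies to the deductible. Member pays $881; OOP now $1,364.
Claim 3 ($1,927): $65 to deductible, leaving $1,862; member's 40% is $744.80. Member pays $809.80; OOP now $2,173.80.
Claim 4 ($1,002): 40% coinsurance on $1,002 = $400.80. Member pays $400.80; OOP now $2,574.60.
Claim 5 ($1,300): 40% coinsurance on $1,300 = $520. Member owes $520 (running OOP $3,094.60).

$520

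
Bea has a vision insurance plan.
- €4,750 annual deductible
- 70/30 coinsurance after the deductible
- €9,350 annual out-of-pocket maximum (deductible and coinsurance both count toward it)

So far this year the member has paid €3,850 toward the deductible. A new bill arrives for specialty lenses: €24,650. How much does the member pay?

€5,500

Remaining deductible: €4,750 − €3,850 = €900.
After the €900 deductible portion, €24,650 − €900 = €23,750 is subject to coinsurance.
Coinsurance: €23,750 × 30% = €7,125.
That puts the member's cost at €900 + €7,125 = €8,025 before any cap.
Year-to-date out-of-pocket would reach €3,850 + €8,025 = €11,875, above the €9,350 maximum, so the member pays only €9,350 − €3,850 = €5,500.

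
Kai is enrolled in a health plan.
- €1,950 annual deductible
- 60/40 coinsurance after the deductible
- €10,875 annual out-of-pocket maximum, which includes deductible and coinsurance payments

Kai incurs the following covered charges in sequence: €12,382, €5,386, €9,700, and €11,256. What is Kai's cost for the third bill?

€2,597.80

Claim 1 (€12,382): €1,950 to deductible, leaving €10,432; patient's 40% is €4,172.80. Patient owes €6,122.80 (running OOP €6,122.80).
Claim 2 (€5,386): deductible already satisfied, so patient's share is 40% × €5,386 = €2,154.40. Cost to patient: €2,154.40. OOP to date €8,277.20.
Claim 3 (€9,700): deductible already satisfied, so patient's share is 40% × €9,700 = €3,880. Adding that to €8,277.20 gives €12,157.20, past the €10,875 cap; patient pays only €10,875 − €8,277.20 = €2,597.80.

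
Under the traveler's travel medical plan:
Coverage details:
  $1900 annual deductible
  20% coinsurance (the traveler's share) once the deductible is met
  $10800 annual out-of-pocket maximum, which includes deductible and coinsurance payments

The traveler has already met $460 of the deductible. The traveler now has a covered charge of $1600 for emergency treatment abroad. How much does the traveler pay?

Remaining deductible: $1900 − $460 = $1440.
That leaves $1600 − $1440 = $160 for coinsurance.
Coinsurance: $160 × 20% = $32.
That puts the traveler's cost at $1440 + $32 = $1472 before any cap.
Total out-of-pocket so far would be $460 + $1472 = $1932, below the $10800 cap — no reduction.

$1472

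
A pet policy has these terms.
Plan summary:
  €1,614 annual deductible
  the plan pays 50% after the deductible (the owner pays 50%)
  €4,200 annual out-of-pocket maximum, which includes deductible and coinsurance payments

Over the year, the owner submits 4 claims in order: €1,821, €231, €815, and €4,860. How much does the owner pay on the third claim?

Claim 1 (€1,821): €1,614 to deductible, leaving €207; owner's 50% is €103.50. Owner owes €1,717.50 (running OOP €1,717.50).
Claim 2 (€231): deductible met; 50% of €231 = €115.50. Cost to owner: €115.50. OOP to date €1,833.
Claim 3 (€815): deductible already satisfied, so owner's share is 50% × €815 = €407.50. Owner owes €407.50 (running OOP €2,240.50).

€407.50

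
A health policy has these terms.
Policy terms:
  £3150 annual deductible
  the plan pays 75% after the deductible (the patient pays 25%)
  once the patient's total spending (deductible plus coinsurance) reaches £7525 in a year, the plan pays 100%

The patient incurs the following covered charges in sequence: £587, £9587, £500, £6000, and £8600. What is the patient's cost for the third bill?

Claim 1 (£587): all of it applies to the deductible. Patient pays £587; OOP now £587.
Claim 2 (£9587): £2563 to deductible, leaving £7024; 25% of £7024 = £1756. Cost to patient: £4319. OOP to date £4906.
Claim 3 (£500): deductible met; 25% of £500 = £125. Patient owes £125 (running OOP £5031).

£125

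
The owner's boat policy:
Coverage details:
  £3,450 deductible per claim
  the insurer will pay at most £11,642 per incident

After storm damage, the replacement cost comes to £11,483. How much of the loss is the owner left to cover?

After the deductible, £11,483 − £3,450 = £8,033 remains.
£8,033 ≤ £11,642, so the limit doesn't bind; insurer pays £8,033.
Owner's share is the uncovered remainder: £11,483 − £8,033 = £3,450.

£3,450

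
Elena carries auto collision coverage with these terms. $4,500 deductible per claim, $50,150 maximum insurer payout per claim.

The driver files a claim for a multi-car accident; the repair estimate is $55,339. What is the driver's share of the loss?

Less the $4,500 deductible: $55,339 − $4,500 = $50,839.
$50,839 exceeds the $50,150 limit, so the insurer pays the limit: $50,150.
The driver bears the rest of the original loss: $55,339 − $50,150 = $5,189.

$5,189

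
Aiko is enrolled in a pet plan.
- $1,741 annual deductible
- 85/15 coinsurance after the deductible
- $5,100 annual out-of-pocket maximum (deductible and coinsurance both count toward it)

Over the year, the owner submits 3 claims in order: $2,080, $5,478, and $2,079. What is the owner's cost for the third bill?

$311.85

Claim 1 — $2,080: $1,741 finishes the deductible; $339 goes to coinsurance; owner's 15% is $50.85. Owner owes $1,791.85 (running OOP $1,791.85).
Claim 2 — $5,478: deductible already satisfied, so owner's share is 15% × $5,478 = $821.70. Owner owes $821.70 (running OOP $2,613.55).
Claim 3 — $2,079: deductible met; 15% of $2,079 = $311.85. Owner pays $311.85; OOP now $2,925.40.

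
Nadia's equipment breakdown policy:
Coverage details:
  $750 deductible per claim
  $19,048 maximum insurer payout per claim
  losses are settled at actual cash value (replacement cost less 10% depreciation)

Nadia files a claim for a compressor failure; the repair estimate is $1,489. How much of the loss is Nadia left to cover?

$898.90

Depreciate 10%: the covered value is $1,489 × 0.9 = $1,340.10.
Less the $750 deductible: $1,340.10 − $750 = $590.10.
That's under the $19,048 cap, so the insurer reimburses the full $590.10.
Business owner's share is the uncovered remainder: $1,489 − $590.10 = $898.90.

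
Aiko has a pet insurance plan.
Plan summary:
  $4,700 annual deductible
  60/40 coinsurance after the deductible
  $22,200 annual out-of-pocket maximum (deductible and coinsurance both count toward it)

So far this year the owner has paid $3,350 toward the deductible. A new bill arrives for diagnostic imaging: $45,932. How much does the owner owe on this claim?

$3,350 of the $4,700 deductible is already met, leaving $1,350.
That leaves $45,932 − $1,350 = $44,582 for coinsurance.
Coinsurance: $44,582 × 40% = $17,832.80.
So the owner owes $1,350 + $17,832.80 = $19,182.80 before any cap.
Year-to-date out-of-pocket would reach $3,350 + $19,182.80 = $22,532.80, above the $22,200 maximum, so the owner pays only $22,200 − $3,350 = $18,850.

$18,850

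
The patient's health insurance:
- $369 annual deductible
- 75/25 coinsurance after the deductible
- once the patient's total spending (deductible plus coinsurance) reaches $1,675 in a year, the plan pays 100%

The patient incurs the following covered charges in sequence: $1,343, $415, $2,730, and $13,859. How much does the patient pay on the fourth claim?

$276.25

Claim 1 ($1,343): deductible takes $369, $974 remains; coinsurance $974 × 25% = $243.50. Patient pays $612.50; OOP now $612.50.
Claim 2 ($415): 25% coinsurance on $415 = $103.75. Cost to patient: $103.75. OOP to date $716.25.
Claim 3 ($2,730): 25% coinsurance on $2,730 = $682.50. Cost to patient: $682.50. OOP to date $1,398.75.
Claim 4 ($13,859): 25% coinsurance on $13,859 = $3,464.75. Adding that to $1,398.75 gives $4,863.50, past the $1,675 cap; patient pays only $1,675 − $1,398.75 = $276.25.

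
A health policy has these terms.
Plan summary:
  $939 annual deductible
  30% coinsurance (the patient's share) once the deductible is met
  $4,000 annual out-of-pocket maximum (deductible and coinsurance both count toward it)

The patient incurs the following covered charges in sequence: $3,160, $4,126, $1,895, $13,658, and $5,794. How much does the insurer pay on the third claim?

Claim 1 — $3,160: $939 finishes the deductible; $2,221 goes to coinsurance; patient's 30% is $666.30. Patient pays $1,605.30; OOP now $1,605.30. Plan pays $3,160 − $1,605.30 = $1,554.70.
Claim 2 — $4,126: deductible met; 30% of $4,126 = $1,237.80. Cost to patient: $1,237.80. OOP to date $2,843.10. Plan pays $4,126 − $1,237.80 = $2,888.20.
Claim 3 — $1,895: deductible already satisfied, so patient's share is 30% × $1,895 = $568.50. Cost to patient: $568.50. OOP to date $3,411.60. Plan pays $1,895 − $568.50 = $1,326.50.

$1,326.50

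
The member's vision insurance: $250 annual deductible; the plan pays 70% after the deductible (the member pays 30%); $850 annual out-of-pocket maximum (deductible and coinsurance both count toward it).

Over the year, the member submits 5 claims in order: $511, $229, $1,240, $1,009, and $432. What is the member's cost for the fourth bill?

$81

Claim 1 ($511): deductible takes $250, $261 remains; coinsurance $261 × 30% = $78.30. Cost to member: $328.30. OOP to date $328.30.
Claim 2 ($229): 30% coinsurance on $229 = $68.70. Member owes $68.70 (running OOP $397).
Claim 3 ($1,240): deductible already satisfied, so member's share is 30% × $1,240 = $372. Member pays $372; OOP now $769.
Claim 4 ($1,009): deductible already satisfied, so member's share is 30% × $1,009 = $302.70. That would push OOP to $1,071.70, over the $850 cap, so member pays $850 − $769 = $81.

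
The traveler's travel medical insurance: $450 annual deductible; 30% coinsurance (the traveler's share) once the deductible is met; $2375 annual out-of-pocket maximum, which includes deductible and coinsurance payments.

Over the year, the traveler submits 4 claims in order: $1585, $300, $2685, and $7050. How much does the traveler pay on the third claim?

#1 ($1585): $450 finishes the deductible; $1135 goes to coinsurance; coinsurance $1135 × 30% = $340.50. Traveler owes $790.50 (running OOP $790.50).
#2 ($300): 30% coinsurance on $300 = $90. Cost to traveler: $90. OOP to date $880.50.
#3 ($2685): deductible met; 30% of $2685 = $805.50. Traveler owes $805.50 (running OOP $1686).

$805.50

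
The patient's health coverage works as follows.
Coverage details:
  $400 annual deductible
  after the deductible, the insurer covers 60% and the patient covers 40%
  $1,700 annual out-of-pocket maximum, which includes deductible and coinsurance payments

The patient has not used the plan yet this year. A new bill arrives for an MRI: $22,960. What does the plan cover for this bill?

$21,260

Nothing has been paid toward the $400 deductible, so the first $400 of this charge is applied there.
The remaining $22,560 (= $22,960 − $400) moves to coinsurance.
Patient's 40% share of $22,560 is $9,024.
So the patient owes $400 + $9,024 = $9,424 before any cap.
Adding $9,424 to the $0 already spent would give $9,424, which exceeds the $1,700 cap; the patient pays just $1,700 − $0 = $1,700.
The insurer covers the remainder: $22,960 − $1,700 = $21,260.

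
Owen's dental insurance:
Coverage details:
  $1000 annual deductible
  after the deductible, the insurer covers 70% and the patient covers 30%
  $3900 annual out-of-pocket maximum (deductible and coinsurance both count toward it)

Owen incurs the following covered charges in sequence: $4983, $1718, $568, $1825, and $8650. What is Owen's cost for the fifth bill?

$471.80

#1 ($4983): deductible takes $1000, $3983 remains; 30% of $3983 = $1194.90. Cost to patient: $2194.90. OOP to date $2194.90.
#2 ($1718): 30% coinsurance on $1718 = $515.40. Patient pays $515.40; OOP now $2710.30.
#3 ($568): deductible already satisfied, so patient's share is 30% × $568 = $170.40. Patient pays $170.40; OOP now $2880.70.
#4 ($1825): deductible already satisfied, so patient's share is 30% × $1825 = $547.50. Patient owes $547.50 (running OOP $3428.20).
#5 ($8650): deductible met; 30% of $8650 = $2595. That would push OOP to $6023.20, over the $3900 cap, so patient pays $3900 − $3428.20 = $471.80.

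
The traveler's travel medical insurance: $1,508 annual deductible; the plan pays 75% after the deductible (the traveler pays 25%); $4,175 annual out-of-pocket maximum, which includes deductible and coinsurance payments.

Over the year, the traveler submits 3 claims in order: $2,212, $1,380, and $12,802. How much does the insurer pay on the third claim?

$10,656

Claim 1 ($2,212): $1,508 to deductible, leaving $704; traveler's 25% is $176. Traveler owes $1,684 (running OOP $1,684). Insurer: $2,212 − $1,684 = $528.
Claim 2 ($1,380): deductible already satisfied, so traveler's share is 25% × $1,380 = $345. Traveler owes $345 (running OOP $2,029). Plan pays $1,380 − $345 = $1,035.
Claim 3 ($12,802): deductible already satisfied, so traveler's share is 25% × $12,802 = $3,200.50. OOP would hit $5,229.50 > $4,175, so the cap limits the traveler to $4,175 − $2,029 = $2,146. Plan pays $12,802 − $2,146 = $10,656.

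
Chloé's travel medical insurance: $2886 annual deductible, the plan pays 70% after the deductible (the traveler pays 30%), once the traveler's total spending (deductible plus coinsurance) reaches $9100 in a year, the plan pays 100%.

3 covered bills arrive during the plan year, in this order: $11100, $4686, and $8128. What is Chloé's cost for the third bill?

$2344

Claim 1 ($11100): $2886 to deductible, leaving $8214; traveler's 30% is $2464.20. Traveler owes $5350.20 (running OOP $5350.20).
Claim 2 ($4686): deductible met; 30% of $4686 = $1405.80. Traveler owes $1405.80 (running OOP $6756).
Claim 3 ($8128): deductible already satisfied, so traveler's share is 30% × $8128 = $2438.40. That would push OOP to $9194.40, over the $9100 cap, so traveler pays $9100 − $6756 = $2344.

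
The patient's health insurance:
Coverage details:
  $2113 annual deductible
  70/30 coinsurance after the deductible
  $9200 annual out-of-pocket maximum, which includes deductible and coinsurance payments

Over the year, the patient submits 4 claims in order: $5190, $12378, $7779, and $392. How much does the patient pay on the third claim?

$2333.70

Claim 1 — $5190: $2113 to deductible, leaving $3077; coinsurance $3077 × 30% = $923.10. Patient pays $3036.10; OOP now $3036.10.
Claim 2 — $12378: 30% coinsurance on $12378 = $3713.40. Patient pays $3713.40; OOP now $6749.50.
Claim 3 — $7779: deductible met; 30% of $7779 = $2333.70. Cost to patient: $2333.70. OOP to date $9083.20.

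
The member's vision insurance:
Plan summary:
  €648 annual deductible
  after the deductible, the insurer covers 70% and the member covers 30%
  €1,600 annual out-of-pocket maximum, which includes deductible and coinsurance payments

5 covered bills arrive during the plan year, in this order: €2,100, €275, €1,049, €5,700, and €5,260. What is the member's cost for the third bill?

#1 (€2,100): €648 finishes the deductible; €1,452 goes to coinsurance; coinsurance €1,452 × 30% = €435.60. Cost to member: €1,083.60. OOP to date €1,083.60.
#2 (€275): deductible already satisfied, so member's share is 30% × €275 = €82.50. Member pays €82.50; OOP now €1,166.10.
#3 (€1,049): deductible met; 30% of €1,049 = €314.70. Member owes €314.70 (running OOP €1,480.80).

€314.70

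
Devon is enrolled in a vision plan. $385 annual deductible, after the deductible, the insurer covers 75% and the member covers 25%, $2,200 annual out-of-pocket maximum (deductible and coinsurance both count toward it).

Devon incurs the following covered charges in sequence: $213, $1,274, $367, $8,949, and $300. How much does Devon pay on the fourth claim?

$1,447.75

#1 ($213): fully absorbed by the deductible. Member pays $213; OOP now $213.
#2 ($1,274): $172 to deductible, leaving $1,102; 25% of $1,102 = $275.50. Cost to member: $447.50. OOP to date $660.50.
#3 ($367): deductible already satisfied, so member's share is 25% × $367 = $91.75. Cost to member: $91.75. OOP to date $752.25.
#4 ($8,949): deductible met; 25% of $8,949 = $2,237.25. That would push OOP to $2,989.50, over the $2,200 cap, so member pays $2,200 − $752.25 = $1,447.75.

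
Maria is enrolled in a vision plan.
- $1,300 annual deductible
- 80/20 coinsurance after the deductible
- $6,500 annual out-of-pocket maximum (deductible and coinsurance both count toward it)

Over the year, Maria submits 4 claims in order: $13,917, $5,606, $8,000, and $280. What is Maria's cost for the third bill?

$1,555.40

#1 ($13,917): deductible takes $1,300, $12,617 remains; 20% of $12,617 = $2,523.40. Member pays $3,823.40; OOP now $3,823.40.
#2 ($5,606): 20% coinsurance on $5,606 = $1,121.20. Member owes $1,121.20 (running OOP $4,944.60).
#3 ($8,000): 20% coinsurance on $8,000 = $1,600. That would push OOP to $6,544.60, over the $6,500 cap, so member pays $6,500 − $4,944.60 = $1,555.40.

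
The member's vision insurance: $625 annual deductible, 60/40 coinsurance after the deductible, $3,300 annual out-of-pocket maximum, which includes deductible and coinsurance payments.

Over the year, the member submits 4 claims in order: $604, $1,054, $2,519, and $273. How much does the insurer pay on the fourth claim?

Claim 1 ($604): all of it applies to the deductible. Member owes $604 (running OOP $604). Plan pays $604 − $604 = $0.
Claim 2 ($1,054): $21 finishes the deductible; $1,033 goes to coinsurance; 40% of $1,033 = $413.20. Member owes $434.20 (running OOP $1,038.20). Plan pays $1,054 − $434.20 = $619.80.
Claim 3 ($2,519): 40% coinsurance on $2,519 = $1,007.60. Member pays $1,007.60; OOP now $2,045.80. Plan pays $2,519 − $1,007.60 = $1,511.40.
Claim 4 ($273): 40% coinsurance on $273 = $109.20. Cost to member: $109.20. OOP to date $2,155. Insurer: $273 − $109.20 = $163.80.

$163.80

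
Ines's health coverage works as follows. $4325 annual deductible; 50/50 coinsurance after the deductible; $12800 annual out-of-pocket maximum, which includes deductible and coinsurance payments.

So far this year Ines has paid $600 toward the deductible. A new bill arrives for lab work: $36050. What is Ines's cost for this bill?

Remaining deductible: $4325 − $600 = $3725.
After the $3725 deductible portion, $36050 − $3725 = $32325 is subject to coinsurance.
50% of $32325 = $16162.50 falls to the patient.
Patient responsibility before any cap: $3725 + $16162.50 = $19887.50.
Year-to-date out-of-pocket would reach $600 + $19887.50 = $20487.50, above the $12800 maximum, so the patient pays only $12800 − $600 = $12200.

$12200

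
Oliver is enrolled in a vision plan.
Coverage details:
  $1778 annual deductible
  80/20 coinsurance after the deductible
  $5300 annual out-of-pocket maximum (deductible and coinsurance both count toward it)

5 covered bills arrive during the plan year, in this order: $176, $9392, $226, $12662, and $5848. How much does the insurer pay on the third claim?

$180.80

#1 ($176): entire amount goes to the deductible. Member owes $176 (running OOP $176). Insurer: $176 − $176 = $0.
#2 ($9392): deductible takes $1602, $7790 remains; coinsurance $7790 × 20% = $1558. Cost to member: $3160. OOP to date $3336. Plan pays $9392 − $3160 = $6232.
#3 ($226): deductible already satisfied, so member's share is 20% × $226 = $45.20. Cost to member: $45.20. OOP to date $3381.20. Insurer: $226 − $45.20 = $180.80.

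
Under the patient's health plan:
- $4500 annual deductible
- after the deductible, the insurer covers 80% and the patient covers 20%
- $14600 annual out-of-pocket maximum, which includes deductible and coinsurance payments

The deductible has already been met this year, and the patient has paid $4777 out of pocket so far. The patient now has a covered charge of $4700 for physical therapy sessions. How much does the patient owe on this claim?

$940

The deductible is already satisfied, so the full bill goes to coinsurance.
Coinsurance: $4700 × 20% = $940.
Year-to-date out-of-pocket becomes $4777 + $940 = $5717, still under the $14600 maximum, so no cap applies.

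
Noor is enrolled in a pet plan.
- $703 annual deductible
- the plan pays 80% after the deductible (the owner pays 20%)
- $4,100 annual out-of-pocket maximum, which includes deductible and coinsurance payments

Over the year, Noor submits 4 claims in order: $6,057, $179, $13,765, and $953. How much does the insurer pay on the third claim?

Bill 1, $6,057: $703 to deductible, leaving $5,354; coinsurance $5,354 × 20% = $1,070.80. Cost to owner: $1,773.80. OOP to date $1,773.80. Insurer: $6,057 − $1,773.80 = $4,283.20.
Bill 2, $179: deductible met; 20% of $179 = $35.80. Cost to owner: $35.80. OOP to date $1,809.60. Insurer: $179 − $35.80 = $143.20.
Bill 3, $13,765: 20% coinsurance on $13,765 = $2,753. Adding that to $1,809.60 gives $4,562.60, past the $4,100 cap; owner pays only $4,100 − $1,809.60 = $2,290.40. Plan pays $13,765 − $2,290.40 = $11,474.60.

$11,474.60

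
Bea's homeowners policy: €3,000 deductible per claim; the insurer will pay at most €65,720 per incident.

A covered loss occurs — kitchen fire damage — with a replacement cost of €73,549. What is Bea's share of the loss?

€7,829

After the deductible, €73,549 − €3,000 = €70,549 remains.
€70,549 exceeds the €65,720 limit, so the insurer pays the limit: €65,720.
Homeowner's share is the uncovered remainder: €73,549 − €65,720 = €7,829.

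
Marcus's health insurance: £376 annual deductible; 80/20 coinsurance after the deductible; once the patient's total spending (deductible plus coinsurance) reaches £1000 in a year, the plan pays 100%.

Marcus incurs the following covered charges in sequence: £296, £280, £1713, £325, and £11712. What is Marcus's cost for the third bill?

Claim 1 (£296): all of it applies to the deductible. Patient pays £296; OOP now £296.
Claim 2 (£280): £80 finishes the deductible; £200 goes to coinsurance; 20% of £200 = £40. Cost to patient: £120. OOP to date £416.
Claim 3 (£1713): deductible met; 20% of £1713 = £342.60. Patient pays £342.60; OOP now £758.60.

£342.60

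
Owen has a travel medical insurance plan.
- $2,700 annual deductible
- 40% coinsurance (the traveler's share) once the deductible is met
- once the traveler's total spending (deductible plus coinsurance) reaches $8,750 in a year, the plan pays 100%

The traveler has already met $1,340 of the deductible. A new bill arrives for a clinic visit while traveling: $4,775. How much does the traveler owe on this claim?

$2,726

$1,340 of the $2,700 deductible is already met, leaving $1,360.
That leaves $4,775 − $1,360 = $3,415 for coinsurance.
Traveler's 40% share of $3,415 is $1,366.
Traveler responsibility before any cap: $1,360 + $1,366 = $2,726.
Cumulative spending $1,340 + $2,726 = $4,066 stays under the $8,750 maximum.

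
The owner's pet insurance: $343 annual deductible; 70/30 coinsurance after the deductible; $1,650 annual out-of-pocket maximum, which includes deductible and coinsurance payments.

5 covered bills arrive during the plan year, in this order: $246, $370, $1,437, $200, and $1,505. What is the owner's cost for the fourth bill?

$60

Claim 1 — $246: fully absorbed by the deductible. Owner pays $246; OOP now $246.
Claim 2 — $370: $97 to deductible, leaving $273; 30% of $273 = $81.90. Owner owes $178.90 (running OOP $424.90).
Claim 3 — $1,437: deductible already satisfied, so owner's share is 30% × $1,437 = $431.10. Owner pays $431.10; OOP now $856.
Claim 4 — $200: deductible met; 30% of $200 = $60. Owner pays $60; OOP now $916.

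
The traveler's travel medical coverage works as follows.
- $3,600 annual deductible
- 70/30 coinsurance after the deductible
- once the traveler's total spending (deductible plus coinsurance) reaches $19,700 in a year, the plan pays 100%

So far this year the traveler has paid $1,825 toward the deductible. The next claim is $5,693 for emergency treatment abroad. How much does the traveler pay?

$1,825 of the $3,600 deductible is already met, leaving $1,775.
The remaining $3,918 (= $5,693 − $1,775) moves to coinsurance.
Traveler's 30% share of $3,918 is $1,175.40.
Traveler responsibility before any cap: $1,775 + $1,175.40 = $2,950.40.
Year-to-date out-of-pocket becomes $1,825 + $2,950.40 = $4,775.40, still under the $19,700 maximum, so no cap applies.

$2,950.40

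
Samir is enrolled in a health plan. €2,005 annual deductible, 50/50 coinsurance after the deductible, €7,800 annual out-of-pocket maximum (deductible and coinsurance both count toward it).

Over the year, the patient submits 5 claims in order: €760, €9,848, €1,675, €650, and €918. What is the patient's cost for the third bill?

€837.50

#1 (€760): fully absorbed by the deductible. Cost to patient: €760. OOP to date €760.
#2 (€9,848): €1,245 finishes the deductible; €8,603 goes to coinsurance; patient's 50% is €4,301.50. Patient owes €5,546.50 (running OOP €6,306.50).
#3 (€1,675): 50% coinsurance on €1,675 = €837.50. Patient owes €837.50 (running OOP €7,144).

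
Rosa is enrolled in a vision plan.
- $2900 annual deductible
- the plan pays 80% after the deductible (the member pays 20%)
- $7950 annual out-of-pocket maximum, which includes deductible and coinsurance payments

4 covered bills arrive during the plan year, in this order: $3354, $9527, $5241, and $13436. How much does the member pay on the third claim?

Claim 1 ($3354): $2900 to deductible, leaving $454; member's 20% is $90.80. Member pays $2990.80; OOP now $2990.80.
Claim 2 ($9527): 20% coinsurance on $9527 = $1905.40. Cost to member: $1905.40. OOP to date $4896.20.
Claim 3 ($5241): deductible met; 20% of $5241 = $1048.20. Member owes $1048.20 (running OOP $5944.40).

$1048.20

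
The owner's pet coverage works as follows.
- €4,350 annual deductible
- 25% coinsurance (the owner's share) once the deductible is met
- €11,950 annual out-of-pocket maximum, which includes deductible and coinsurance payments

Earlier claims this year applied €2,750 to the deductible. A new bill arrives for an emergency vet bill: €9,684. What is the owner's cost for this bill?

€3,621

Deductible still to meet: €4,350 − €2,750 = €1,600.
After the €1,600 deductible portion, €9,684 − €1,600 = €8,084 is subject to coinsurance.
Coinsurance: €8,084 × 25% = €2,021.
Owner responsibility before any cap: €1,600 + €2,021 = €3,621.
Total out-of-pocket so far would be €2,750 + €3,621 = €6,371, below the €11,950 cap — no reduction.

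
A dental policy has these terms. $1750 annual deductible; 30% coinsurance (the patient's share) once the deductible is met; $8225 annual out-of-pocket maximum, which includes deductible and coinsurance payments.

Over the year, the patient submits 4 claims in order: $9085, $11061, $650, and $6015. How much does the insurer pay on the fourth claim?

$5253.80

#1 ($9085): $1750 finishes the deductible; $7335 goes to coinsurance; patient's 30% is $2200.50. Patient pays $3950.50; OOP now $3950.50. Insurer: $9085 − $3950.50 = $5134.50.
#2 ($11061): deductible met; 30% of $11061 = $3318.30. Patient pays $3318.30; OOP now $7268.80. Plan pays $11061 − $3318.30 = $7742.70.
#3 ($650): deductible met; 30% of $650 = $195. Patient owes $195 (running OOP $7463.80). Plan pays $650 − $195 = $455.
#4 ($6015): deductible met; 30% of $6015 = $1804.50. OOP would hit $9268.30 > $8225, so the cap limits the patient to $8225 − $7463.80 = $761.20. Plan pays $6015 − $761.20 = $5253.80.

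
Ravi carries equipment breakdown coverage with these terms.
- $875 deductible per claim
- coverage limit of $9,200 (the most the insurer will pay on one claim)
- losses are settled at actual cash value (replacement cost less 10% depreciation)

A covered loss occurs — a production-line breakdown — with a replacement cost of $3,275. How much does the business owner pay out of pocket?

Depreciate 10%: the covered value is $3,275 × 0.9 = $2,947.50.
Less the $875 deductible: $2,947.50 − $875 = $2,072.50.
$2,072.50 ≤ $9,200, so the limit doesn't bind; insurer pays $2,072.50.
Out of pocket: $3,275 − $2,072.50 = $1,202.50.

$1,202.50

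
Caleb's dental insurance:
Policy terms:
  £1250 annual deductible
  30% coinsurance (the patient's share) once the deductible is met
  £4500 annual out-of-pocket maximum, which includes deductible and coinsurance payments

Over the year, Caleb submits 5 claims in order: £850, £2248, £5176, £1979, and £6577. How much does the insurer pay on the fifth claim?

Claim 1 — £850: fully absorbed by the deductible. Cost to patient: £850. OOP to date £850. Insurer: £850 − £850 = £0.
Claim 2 — £2248: £400 to deductible, leaving £1848; 30% of £1848 = £554.40. Cost to patient: £954.40. OOP to date £1804.40. Insurer: £2248 − £954.40 = £1293.60.
Claim 3 — £5176: deductible met; 30% of £5176 = £1552.80. Patient pays £1552.80; OOP now £3357.20. Plan pays £5176 − £1552.80 = £3623.20.
Claim 4 — £1979: deductible already satisfied, so patient's share is 30% × £1979 = £593.70. Patient pays £593.70; OOP now £3950.90. Plan pays £1979 − £593.70 = £1385.30.
Claim 5 — £6577: 30% coinsurance on £6577 = £1973.10. Adding that to £3950.90 gives £5924, past the £4500 cap; patient pays only £4500 − £3950.90 = £549.10. Plan pays £6577 − £549.10 = £6027.90.

£6027.90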